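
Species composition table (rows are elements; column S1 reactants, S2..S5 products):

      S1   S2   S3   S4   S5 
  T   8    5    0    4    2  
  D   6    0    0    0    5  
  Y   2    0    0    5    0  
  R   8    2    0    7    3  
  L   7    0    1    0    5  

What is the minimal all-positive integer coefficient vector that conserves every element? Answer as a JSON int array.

T: 5·8 = 40 | 4·5+5·0+2·4+6·2 = 40
D: 5·6 = 30 | 4·0+5·0+2·0+6·5 = 30
Y: 5·2 = 10 | 4·0+5·0+2·5+6·0 = 10
R: 5·8 = 40 | 4·2+5·0+2·7+6·3 = 40
L: 5·7 = 35 | 4·0+5·1+2·0+6·5 = 35
gcd(5,4,5,2,6) = 1

Coefficients: [5, 4, 5, 2, 6]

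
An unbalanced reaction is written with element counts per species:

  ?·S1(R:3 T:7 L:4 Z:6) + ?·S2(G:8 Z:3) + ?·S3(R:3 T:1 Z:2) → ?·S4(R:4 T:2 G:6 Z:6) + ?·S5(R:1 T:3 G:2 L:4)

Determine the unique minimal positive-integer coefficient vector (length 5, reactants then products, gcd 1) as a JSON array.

Coefficients: [1, 4, 6, 5, 1]

R: 1·3+4·0+6·3 = 21 | 5·4+1·1 = 21
T: 1·7+4·0+6·1 = 13 | 5·2+1·3 = 13
G: 1·0+4·8+6·0 = 32 | 5·6+1·2 = 32
L: 1·4+4·0+6·0 = 4 | 5·0+1·4 = 4
Z: 1·6+4·3+6·2 = 30 | 5·6+1·0 = 30
gcd(1,4,6,5,1) = 1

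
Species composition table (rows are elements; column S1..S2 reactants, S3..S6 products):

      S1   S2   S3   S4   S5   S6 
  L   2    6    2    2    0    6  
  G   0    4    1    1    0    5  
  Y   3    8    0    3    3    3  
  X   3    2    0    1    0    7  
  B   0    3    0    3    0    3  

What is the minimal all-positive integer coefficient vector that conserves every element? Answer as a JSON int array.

Coefficients: [1, 3, 5, 2, 6, 1]

L: 1·2+3·6 = 20 | 5·2+2·2+6·0+1·6 = 20
G: 1·0+3·4 = 12 | 5·1+2·1+6·0+1·5 = 12
Y: 1·3+3·8 = 27 | 5·0+2·3+6·3+1·3 = 27
X: 1·3+3·2 = 9 | 5·0+2·1+6·0+1·7 = 9
B: 1·0+3·3 = 9 | 5·0+2·3+6·0+1·3 = 9
gcd(1,3,5,2,6,1) = 1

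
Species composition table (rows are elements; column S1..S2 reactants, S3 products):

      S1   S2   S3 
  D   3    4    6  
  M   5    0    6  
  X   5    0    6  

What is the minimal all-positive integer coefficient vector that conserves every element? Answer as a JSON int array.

Coefficients: [6, 3, 5]

D: 6·3+3·4 = 30 | 5·6 = 30
M: 6·5+3·0 = 30 | 5·6 = 30
X: 6·5+3·0 = 30 | 5·6 = 30
gcd(6,3,5) = 1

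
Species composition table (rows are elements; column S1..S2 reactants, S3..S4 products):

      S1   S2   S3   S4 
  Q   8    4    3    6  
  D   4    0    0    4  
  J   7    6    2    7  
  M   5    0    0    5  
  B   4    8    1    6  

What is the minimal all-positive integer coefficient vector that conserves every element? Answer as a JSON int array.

Coefficients: [5, 2, 6, 5]

Q: 5·8+2·4 = 48 | 6·3+5·6 = 48
D: 5·4+2·0 = 20 | 6·0+5·4 = 20
J: 5·7+2·6 = 47 | 6·2+5·7 = 47
M: 5·5+2·0 = 25 | 6·0+5·5 = 25
B: 5·4+2·8 = 36 | 6·1+5·6 = 36
gcd(5,2,6,5) = 1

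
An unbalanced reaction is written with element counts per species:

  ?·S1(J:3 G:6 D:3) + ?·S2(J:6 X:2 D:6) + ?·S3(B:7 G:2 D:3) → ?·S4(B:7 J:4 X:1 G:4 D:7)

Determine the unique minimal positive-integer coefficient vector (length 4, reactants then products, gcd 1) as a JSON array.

Coefficients: [2, 3, 6, 6]

B: 2·0+3·0+6·7 = 42 | 6·7 = 42
J: 2·3+3·6+6·0 = 24 | 6·4 = 24
X: 2·0+3·2+6·0 = 6 | 6·1 = 6
G: 2·6+3·0+6·2 = 24 | 6·4 = 24
D: 2·3+3·6+6·3 = 42 | 6·7 = 42
gcd(2,3,6,6) = 1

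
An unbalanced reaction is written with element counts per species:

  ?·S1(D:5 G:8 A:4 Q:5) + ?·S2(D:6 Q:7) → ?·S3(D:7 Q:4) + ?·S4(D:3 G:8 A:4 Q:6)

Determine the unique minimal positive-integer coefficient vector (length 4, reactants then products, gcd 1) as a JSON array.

D: 5·5+3·6 = 43 | 4·7+5·3 = 43
G: 5·8+3·0 = 40 | 4·0+5·8 = 40
A: 5·4+3·0 = 20 | 4·0+5·4 = 20
Q: 5·5+3·7 = 46 | 4·4+5·6 = 46
gcd(5,3,4,5) = 1

Coefficients: [5, 3, 4, 5]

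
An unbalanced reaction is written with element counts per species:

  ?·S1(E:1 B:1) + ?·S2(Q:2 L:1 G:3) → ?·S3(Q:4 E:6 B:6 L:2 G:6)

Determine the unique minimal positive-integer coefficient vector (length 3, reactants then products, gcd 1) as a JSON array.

Coefficients: [6, 2, 1]

Q: 6·0+2·2 = 4 | 1·4 = 4
E: 6·1+2·0 = 6 | 1·6 = 6
B: 6·1+2·0 = 6 | 1·6 = 6
L: 6·0+2·1 = 2 | 1·2 = 2
G: 6·0+2·3 = 6 | 1·6 = 6
gcd(6,2,1) = 1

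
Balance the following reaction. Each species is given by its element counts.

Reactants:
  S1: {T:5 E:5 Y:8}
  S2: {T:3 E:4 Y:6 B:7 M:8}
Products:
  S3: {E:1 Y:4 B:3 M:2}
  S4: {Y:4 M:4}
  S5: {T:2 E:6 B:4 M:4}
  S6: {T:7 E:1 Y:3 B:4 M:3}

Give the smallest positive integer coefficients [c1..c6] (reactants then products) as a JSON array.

T: 1·5+5·3 = 20 | 5·0+3·0+3·2+2·7 = 20
E: 1·5+5·4 = 25 | 5·1+3·0+3·6+2·1 = 25
Y: 1·8+5·6 = 38 | 5·4+3·4+3·0+2·3 = 38
B: 1·0+5·7 = 35 | 5·3+3·0+3·4+2·4 = 35
M: 1·0+5·8 = 40 | 5·2+3·4+3·4+2·3 = 40
gcd(1,5,5,3,3,2) = 1

Coefficients: [1, 5, 5, 3, 3, 2]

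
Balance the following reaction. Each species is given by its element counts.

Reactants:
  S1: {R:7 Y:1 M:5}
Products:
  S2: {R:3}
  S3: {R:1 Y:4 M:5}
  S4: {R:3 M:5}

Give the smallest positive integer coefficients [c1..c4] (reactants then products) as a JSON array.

R: 4·7 = 28 | 6·3+1·1+3·3 = 28
Y: 4·1 = 4 | 6·0+1·4+3·0 = 4
M: 4·5 = 20 | 6·0+1·5+3·5 = 20
gcd(4,6,1,3) = 1

Coefficients: [4, 6, 1, 3]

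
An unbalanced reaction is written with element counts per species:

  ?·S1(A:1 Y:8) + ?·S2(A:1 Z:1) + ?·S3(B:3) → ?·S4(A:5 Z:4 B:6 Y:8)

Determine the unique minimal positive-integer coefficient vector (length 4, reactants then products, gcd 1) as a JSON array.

Coefficients: [1, 4, 2, 1]

A: 1·1+4·1+2·0 = 5 | 1·5 = 5
Z: 1·0+4·1+2·0 = 4 | 1·4 = 4
B: 1·0+4·0+2·3 = 6 | 1·6 = 6
Y: 1·8+4·0+2·0 = 8 | 1·8 = 8
gcd(1,4,2,1) = 1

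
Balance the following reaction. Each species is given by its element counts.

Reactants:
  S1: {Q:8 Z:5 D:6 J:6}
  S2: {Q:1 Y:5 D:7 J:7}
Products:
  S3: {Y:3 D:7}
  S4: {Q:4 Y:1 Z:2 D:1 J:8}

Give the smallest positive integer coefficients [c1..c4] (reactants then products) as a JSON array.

Coefficients: [2, 4, 5, 5]

Q: 2·8+4·1 = 20 | 5·0+5·4 = 20
Y: 2·0+4·5 = 20 | 5·3+5·1 = 20
Z: 2·5+4·0 = 10 | 5·0+5·2 = 10
D: 2·6+4·7 = 40 | 5·7+5·1 = 40
J: 2·6+4·7 = 40 | 5·0+5·8 = 40
gcd(2,4,5,5) = 1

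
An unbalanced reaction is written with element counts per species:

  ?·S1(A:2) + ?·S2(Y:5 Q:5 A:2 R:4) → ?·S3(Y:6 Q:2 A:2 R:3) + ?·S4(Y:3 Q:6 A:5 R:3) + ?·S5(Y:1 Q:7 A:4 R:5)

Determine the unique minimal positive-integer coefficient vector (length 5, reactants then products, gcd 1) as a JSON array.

Coefficients: [5, 5, 3, 2, 1]

Y: 5·0+5·5 = 25 | 3·6+2·3+1·1 = 25
Q: 5·0+5·5 = 25 | 3·2+2·6+1·7 = 25
A: 5·2+5·2 = 20 | 3·2+2·5+1·4 = 20
R: 5·0+5·4 = 20 | 3·3+2·3+1·5 = 20
gcd(5,5,3,2,1) = 1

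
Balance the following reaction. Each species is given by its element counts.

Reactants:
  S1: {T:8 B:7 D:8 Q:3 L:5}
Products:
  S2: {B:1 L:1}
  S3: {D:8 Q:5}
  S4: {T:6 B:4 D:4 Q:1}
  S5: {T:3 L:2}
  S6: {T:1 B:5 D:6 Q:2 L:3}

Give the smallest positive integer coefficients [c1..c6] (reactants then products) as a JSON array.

Coefficients: [4, 6, 1, 3, 4, 2]

T: 4·8 = 32 | 6·0+1·0+3·6+4·3+2·1 = 32
B: 4·7 = 28 | 6·1+1·0+3·4+4·0+2·5 = 28
D: 4·8 = 32 | 6·0+1·8+3·4+4·0+2·6 = 32
Q: 4·3 = 12 | 6·0+1·5+3·1+4·0+2·2 = 12
L: 4·5 = 20 | 6·1+1·0+3·0+4·2+2·3 = 20
gcd(4,6,1,3,4,2) = 1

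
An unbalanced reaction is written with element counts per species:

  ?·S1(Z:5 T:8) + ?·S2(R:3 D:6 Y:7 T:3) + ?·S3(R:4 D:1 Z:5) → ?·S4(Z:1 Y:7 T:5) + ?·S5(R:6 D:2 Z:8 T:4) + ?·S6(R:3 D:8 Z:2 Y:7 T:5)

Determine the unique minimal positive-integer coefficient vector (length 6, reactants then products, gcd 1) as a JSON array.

R: 4·0+6·3+6·4 = 42 | 2·0+5·6+4·3 = 42
D: 4·0+6·6+6·1 = 42 | 2·0+5·2+4·8 = 42
Z: 4·5+6·0+6·5 = 50 | 2·1+5·8+4·2 = 50
Y: 4·0+6·7+6·0 = 42 | 2·7+5·0+4·7 = 42
T: 4·8+6·3+6·0 = 50 | 2·5+5·4+4·5 = 50
gcd(4,6,6,2,5,4) = 1

Coefficients: [4, 6, 6, 2, 5, 4]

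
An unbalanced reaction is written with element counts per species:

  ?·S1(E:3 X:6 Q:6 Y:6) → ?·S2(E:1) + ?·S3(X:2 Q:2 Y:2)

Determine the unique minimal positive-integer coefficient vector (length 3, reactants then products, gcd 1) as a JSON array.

E: 1·3 = 3 | 3·1+3·0 = 3
X: 1·6 = 6 | 3·0+3·2 = 6
Q: 1·6 = 6 | 3·0+3·2 = 6
Y: 1·6 = 6 | 3·0+3·2 = 6
gcd(1,3,3) = 1

Coefficients: [1, 3, 3]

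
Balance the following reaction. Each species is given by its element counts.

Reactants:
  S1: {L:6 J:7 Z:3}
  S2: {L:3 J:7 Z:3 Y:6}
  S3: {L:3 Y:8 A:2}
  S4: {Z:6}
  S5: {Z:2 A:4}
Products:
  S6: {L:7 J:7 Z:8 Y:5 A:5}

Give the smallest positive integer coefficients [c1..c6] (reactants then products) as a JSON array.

L: 5·6+1·3+3·3+3·0+6·0 = 42 | 6·7 = 42
J: 5·7+1·7+3·0+3·0+6·0 = 42 | 6·7 = 42
Z: 5·3+1·3+3·0+3·6+6·2 = 48 | 6·8 = 48
Y: 5·0+1·6+3·8+3·0+6·0 = 30 | 6·5 = 30
A: 5·0+1·0+3·2+3·0+6·4 = 30 | 6·5 = 30
gcd(5,1,3,3,6,6) = 1

Coefficients: [5, 1, 3, 3, 6, 6]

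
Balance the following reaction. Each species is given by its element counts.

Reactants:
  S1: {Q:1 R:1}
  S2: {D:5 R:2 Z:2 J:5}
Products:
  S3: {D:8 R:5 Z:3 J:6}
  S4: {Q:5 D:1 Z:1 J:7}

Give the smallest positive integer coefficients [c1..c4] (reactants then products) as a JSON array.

Coefficients: [5, 5, 3, 1]

Q: 5·1+5·0 = 5 | 3·0+1·5 = 5
D: 5·0+5·5 = 25 | 3·8+1·1 = 25
R: 5·1+5·2 = 15 | 3·5+1·0 = 15
Z: 5·0+5·2 = 10 | 3·3+1·1 = 10
J: 5·0+5·5 = 25 | 3·6+1·7 = 25
gcd(5,5,3,1) = 1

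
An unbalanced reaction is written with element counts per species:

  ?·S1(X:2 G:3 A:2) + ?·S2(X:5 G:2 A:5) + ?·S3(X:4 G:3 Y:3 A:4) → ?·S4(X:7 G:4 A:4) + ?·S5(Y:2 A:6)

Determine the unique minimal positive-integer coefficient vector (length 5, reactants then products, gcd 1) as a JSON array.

Coefficients: [2, 6, 2, 6, 3]

X: 2·2+6·5+2·4 = 42 | 6·7+3·0 = 42
G: 2·3+6·2+2·3 = 24 | 6·4+3·0 = 24
Y: 2·0+6·0+2·3 = 6 | 6·0+3·2 = 6
A: 2·2+6·5+2·4 = 42 | 6·4+3·6 = 42
gcd(2,6,2,6,3) = 1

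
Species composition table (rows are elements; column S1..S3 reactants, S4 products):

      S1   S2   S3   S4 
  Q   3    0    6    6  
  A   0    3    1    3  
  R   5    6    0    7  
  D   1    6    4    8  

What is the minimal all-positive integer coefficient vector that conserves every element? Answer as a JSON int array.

Coefficients: [2, 3, 3, 4]

Q: 2·3+3·0+3·6 = 24 | 4·6 = 24
A: 2·0+3·3+3·1 = 12 | 4·3 = 12
R: 2·5+3·6+3·0 = 28 | 4·7 = 28
D: 2·1+3·6+3·4 = 32 | 4·8 = 32
gcd(2,3,3,4) = 1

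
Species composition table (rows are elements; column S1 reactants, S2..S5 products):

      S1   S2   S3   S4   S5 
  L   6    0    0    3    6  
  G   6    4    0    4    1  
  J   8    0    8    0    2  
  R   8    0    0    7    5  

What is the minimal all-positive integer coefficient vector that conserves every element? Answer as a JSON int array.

Coefficients: [6, 4, 5, 4, 4]

L: 6·6 = 36 | 4·0+5·0+4·3+4·6 = 36
G: 6·6 = 36 | 4·4+5·0+4·4+4·1 = 36
J: 6·8 = 48 | 4·0+5·8+4·0+4·2 = 48
R: 6·8 = 48 | 4·0+5·0+4·7+4·5 = 48
gcd(6,4,5,4,4) = 1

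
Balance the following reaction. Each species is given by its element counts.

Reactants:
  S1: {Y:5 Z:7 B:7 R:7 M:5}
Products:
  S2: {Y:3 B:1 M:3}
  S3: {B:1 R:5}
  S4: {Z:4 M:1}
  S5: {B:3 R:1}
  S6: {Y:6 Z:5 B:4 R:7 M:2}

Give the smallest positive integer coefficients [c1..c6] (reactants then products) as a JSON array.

Y: 3·5 = 15 | 3·3+2·0+4·0+4·0+1·6 = 15
Z: 3·7 = 21 | 3·0+2·0+4·4+4·0+1·5 = 21
B: 3·7 = 21 | 3·1+2·1+4·0+4·3+1·4 = 21
R: 3·7 = 21 | 3·0+2·5+4·0+4·1+1·7 = 21
M: 3·5 = 15 | 3·3+2·0+4·1+4·0+1·2 = 15
gcd(3,3,2,4,4,1) = 1

Coefficients: [3, 3, 2, 4, 4, 1]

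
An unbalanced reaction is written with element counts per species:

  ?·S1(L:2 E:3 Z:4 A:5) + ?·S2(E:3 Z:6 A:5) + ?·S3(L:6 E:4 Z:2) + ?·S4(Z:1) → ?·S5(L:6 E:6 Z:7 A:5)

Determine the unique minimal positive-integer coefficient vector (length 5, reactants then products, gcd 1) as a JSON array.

Coefficients: [3, 1, 3, 4, 4]

L: 3·2+1·0+3·6+4·0 = 24 | 4·6 = 24
E: 3·3+1·3+3·4+4·0 = 24 | 4·6 = 24
Z: 3·4+1·6+3·2+4·1 = 28 | 4·7 = 28
A: 3·5+1·5+3·0+4·0 = 20 | 4·5 = 20
gcd(3,1,3,4,4) = 1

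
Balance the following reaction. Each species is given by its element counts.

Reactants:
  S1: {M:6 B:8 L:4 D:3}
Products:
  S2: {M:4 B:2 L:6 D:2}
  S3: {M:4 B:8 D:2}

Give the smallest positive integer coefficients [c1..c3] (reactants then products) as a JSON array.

M: 6·6 = 36 | 4·4+5·4 = 36
B: 6·8 = 48 | 4·2+5·8 = 48
L: 6·4 = 24 | 4·6+5·0 = 24
D: 6·3 = 18 | 4·2+5·2 = 18
gcd(6,4,5) = 1

Coefficients: [6, 4, 5]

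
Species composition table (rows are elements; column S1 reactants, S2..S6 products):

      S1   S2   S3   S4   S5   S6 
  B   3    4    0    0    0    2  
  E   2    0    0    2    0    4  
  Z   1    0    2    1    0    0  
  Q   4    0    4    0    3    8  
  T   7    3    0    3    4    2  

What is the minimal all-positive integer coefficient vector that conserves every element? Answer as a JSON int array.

Coefficients: [6, 4, 1, 4, 4, 1]

B: 6·3 = 18 | 4·4+1·0+4·0+4·0+1·2 = 18
E: 6·2 = 12 | 4·0+1·0+4·2+4·0+1·4 = 12
Z: 6·1 = 6 | 4·0+1·2+4·1+4·0+1·0 = 6
Q: 6·4 = 24 | 4·0+1·4+4·0+4·3+1·8 = 24
T: 6·7 = 42 | 4·3+1·0+4·3+4·4+1·2 = 42
gcd(6,4,1,4,4,1) = 1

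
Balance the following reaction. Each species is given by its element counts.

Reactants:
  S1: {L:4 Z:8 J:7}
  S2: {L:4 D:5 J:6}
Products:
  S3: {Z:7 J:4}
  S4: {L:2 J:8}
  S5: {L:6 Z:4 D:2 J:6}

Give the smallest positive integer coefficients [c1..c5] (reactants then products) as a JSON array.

Coefficients: [6, 2, 4, 1, 5]

L: 6·4+2·4 = 32 | 4·0+1·2+5·6 = 32
Z: 6·8+2·0 = 48 | 4·7+1·0+5·4 = 48
D: 6·0+2·5 = 10 | 4·0+1·0+5·2 = 10
J: 6·7+2·6 = 54 | 4·4+1·8+5·6 = 54
gcd(6,2,4,1,5) = 1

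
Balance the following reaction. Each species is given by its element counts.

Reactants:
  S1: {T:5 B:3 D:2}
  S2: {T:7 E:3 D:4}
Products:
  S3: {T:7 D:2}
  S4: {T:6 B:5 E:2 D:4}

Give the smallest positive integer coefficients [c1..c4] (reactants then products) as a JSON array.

T: 5·5+2·7 = 39 | 3·7+3·6 = 39
B: 5·3+2·0 = 15 | 3·0+3·5 = 15
E: 5·0+2·3 = 6 | 3·0+3·2 = 6
D: 5·2+2·4 = 18 | 3·2+3·4 = 18
gcd(5,2,3,3) = 1

Coefficients: [5, 2, 3, 3]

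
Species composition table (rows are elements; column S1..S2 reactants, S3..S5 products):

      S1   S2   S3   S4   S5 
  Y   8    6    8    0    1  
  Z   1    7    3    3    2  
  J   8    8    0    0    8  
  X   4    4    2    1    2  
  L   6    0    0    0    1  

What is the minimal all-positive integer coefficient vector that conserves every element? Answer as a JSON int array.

Y: 1·8+5·6 = 38 | 4·8+4·0+6·1 = 38
Z: 1·1+5·7 = 36 | 4·3+4·3+6·2 = 36
J: 1·8+5·8 = 48 | 4·0+4·0+6·8 = 48
X: 1·4+5·4 = 24 | 4·2+4·1+6·2 = 24
L: 1·6+5·0 = 6 | 4·0+4·0+6·1 = 6
gcd(1,5,4,4,6) = 1

Coefficients: [1, 5, 4, 4, 6]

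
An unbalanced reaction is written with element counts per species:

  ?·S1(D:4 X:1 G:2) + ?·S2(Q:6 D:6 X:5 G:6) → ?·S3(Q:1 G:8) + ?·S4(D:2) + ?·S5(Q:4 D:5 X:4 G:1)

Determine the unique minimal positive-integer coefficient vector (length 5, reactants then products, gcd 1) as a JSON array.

Q: 1·0+3·6 = 18 | 2·1+1·0+4·4 = 18
D: 1·4+3·6 = 22 | 2·0+1·2+4·5 = 22
X: 1·1+3·5 = 16 | 2·0+1·0+4·4 = 16
G: 1·2+3·6 = 20 | 2·8+1·0+4·1 = 20
gcd(1,3,2,1,4) = 1

Coefficients: [1, 3, 2, 1, 4]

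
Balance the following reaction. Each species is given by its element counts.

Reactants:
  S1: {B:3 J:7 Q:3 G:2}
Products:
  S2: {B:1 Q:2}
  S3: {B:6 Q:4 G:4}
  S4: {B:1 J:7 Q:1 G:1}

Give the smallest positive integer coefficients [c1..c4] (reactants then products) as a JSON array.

B: 4·3 = 12 | 2·1+1·6+4·1 = 12
J: 4·7 = 28 | 2·0+1·0+4·7 = 28
Q: 4·3 = 12 | 2·2+1·4+4·1 = 12
G: 4·2 = 8 | 2·0+1·4+4·1 = 8
gcd(4,2,1,4) = 1

Coefficients: [4, 2, 1, 4]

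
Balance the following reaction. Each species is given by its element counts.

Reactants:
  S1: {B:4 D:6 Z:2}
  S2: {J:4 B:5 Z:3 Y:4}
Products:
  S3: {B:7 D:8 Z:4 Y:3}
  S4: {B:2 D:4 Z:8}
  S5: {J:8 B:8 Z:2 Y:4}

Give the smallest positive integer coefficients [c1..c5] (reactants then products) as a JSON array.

J: 6·0+6·4 = 24 | 4·0+1·0+3·8 = 24
B: 6·4+6·5 = 54 | 4·7+1·2+3·8 = 54
D: 6·6+6·0 = 36 | 4·8+1·4+3·0 = 36
Z: 6·2+6·3 = 30 | 4·4+1·8+3·2 = 30
Y: 6·0+6·4 = 24 | 4·3+1·0+3·4 = 24
gcd(6,6,4,1,3) = 1

Coefficients: [6, 6, 4, 1, 3]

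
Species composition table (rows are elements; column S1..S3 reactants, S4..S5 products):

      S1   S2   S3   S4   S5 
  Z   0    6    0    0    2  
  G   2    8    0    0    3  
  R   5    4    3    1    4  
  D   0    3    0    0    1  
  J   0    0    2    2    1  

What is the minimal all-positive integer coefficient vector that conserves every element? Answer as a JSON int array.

Coefficients: [1, 2, 4, 1, 6]

Z: 1·0+2·6+4·0 = 12 | 1·0+6·2 = 12
G: 1·2+2·8+4·0 = 18 | 1·0+6·3 = 18
R: 1·5+2·4+4·3 = 25 | 1·1+6·4 = 25
D: 1·0+2·3+4·0 = 6 | 1·0+6·1 = 6
J: 1·0+2·0+4·2 = 8 | 1·2+6·1 = 8
gcd(1,2,4,1,6) = 1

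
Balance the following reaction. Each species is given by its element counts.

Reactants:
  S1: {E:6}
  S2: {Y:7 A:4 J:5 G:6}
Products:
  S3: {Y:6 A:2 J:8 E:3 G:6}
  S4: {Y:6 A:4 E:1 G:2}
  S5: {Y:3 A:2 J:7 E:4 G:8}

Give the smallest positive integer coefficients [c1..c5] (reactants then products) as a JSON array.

Coefficients: [3, 6, 2, 4, 2]

Y: 3·0+6·7 = 42 | 2·6+4·6+2·3 = 42
A: 3·0+6·4 = 24 | 2·2+4·4+2·2 = 24
J: 3·0+6·5 = 30 | 2·8+4·0+2·7 = 30
E: 3·6+6·0 = 18 | 2·3+4·1+2·4 = 18
G: 3·0+6·6 = 36 | 2·6+4·2+2·8 = 36
gcd(3,6,2,4,2) = 1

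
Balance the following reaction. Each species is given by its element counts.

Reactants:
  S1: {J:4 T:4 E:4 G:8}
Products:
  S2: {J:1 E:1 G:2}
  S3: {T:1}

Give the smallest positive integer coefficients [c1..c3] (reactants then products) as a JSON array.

J: 1·4 = 4 | 4·1+4·0 = 4
T: 1·4 = 4 | 4·0+4·1 = 4
E: 1·4 = 4 | 4·1+4·0 = 4
G: 1·8 = 8 | 4·2+4·0 = 8
gcd(1,4,4) = 1

Coefficients: [1, 4, 4]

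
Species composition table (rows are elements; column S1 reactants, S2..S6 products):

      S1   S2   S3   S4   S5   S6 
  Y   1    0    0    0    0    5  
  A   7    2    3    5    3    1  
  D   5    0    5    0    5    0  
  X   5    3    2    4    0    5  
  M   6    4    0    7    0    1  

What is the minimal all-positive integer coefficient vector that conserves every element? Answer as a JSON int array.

Y: 5·1 = 5 | 2·0+1·0+3·0+4·0+1·5 = 5
A: 5·7 = 35 | 2·2+1·3+3·5+4·3+1·1 = 35
D: 5·5 = 25 | 2·0+1·5+3·0+4·5+1·0 = 25
X: 5·5 = 25 | 2·3+1·2+3·4+4·0+1·5 = 25
M: 5·6 = 30 | 2·4+1·0+3·7+4·0+1·1 = 30
gcd(5,2,1,3,4,1) = 1

Coefficients: [5, 2, 1, 3, 4, 1]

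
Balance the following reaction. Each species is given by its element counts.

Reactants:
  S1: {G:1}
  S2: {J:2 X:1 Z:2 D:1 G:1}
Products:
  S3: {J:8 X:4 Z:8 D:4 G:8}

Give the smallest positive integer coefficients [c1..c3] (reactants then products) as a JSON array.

Coefficients: [4, 4, 1]

J: 4·0+4·2 = 8 | 1·8 = 8
X: 4·0+4·1 = 4 | 1·4 = 4
Z: 4·0+4·2 = 8 | 1·8 = 8
D: 4·0+4·1 = 4 | 1·4 = 4
G: 4·1+4·1 = 8 | 1·8 = 8
gcd(4,4,1) = 1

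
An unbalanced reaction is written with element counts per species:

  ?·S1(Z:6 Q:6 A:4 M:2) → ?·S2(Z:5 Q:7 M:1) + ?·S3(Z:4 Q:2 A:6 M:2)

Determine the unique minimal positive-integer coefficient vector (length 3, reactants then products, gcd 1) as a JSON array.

Z: 3·6 = 18 | 2·5+2·4 = 18
Q: 3·6 = 18 | 2·7+2·2 = 18
A: 3·4 = 12 | 2·0+2·6 = 12
M: 3·2 = 6 | 2·1+2·2 = 6
gcd(3,2,2) = 1

Coefficients: [3, 2, 2]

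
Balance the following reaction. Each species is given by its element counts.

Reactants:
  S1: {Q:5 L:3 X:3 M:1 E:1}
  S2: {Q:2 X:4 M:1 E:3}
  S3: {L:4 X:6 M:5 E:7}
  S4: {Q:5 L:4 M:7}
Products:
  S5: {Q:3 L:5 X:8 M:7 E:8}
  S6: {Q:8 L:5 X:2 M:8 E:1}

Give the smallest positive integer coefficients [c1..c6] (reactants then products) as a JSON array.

Coefficients: [2, 5, 5, 6, 6, 4]

Q: 2·5+5·2+5·0+6·5 = 50 | 6·3+4·8 = 50
L: 2·3+5·0+5·4+6·4 = 50 | 6·5+4·5 = 50
X: 2·3+5·4+5·6+6·0 = 56 | 6·8+4·2 = 56
M: 2·1+5·1+5·5+6·7 = 74 | 6·7+4·8 = 74
E: 2·1+5·3+5·7+6·0 = 52 | 6·8+4·1 = 52
gcd(2,5,5,6,6,4) = 1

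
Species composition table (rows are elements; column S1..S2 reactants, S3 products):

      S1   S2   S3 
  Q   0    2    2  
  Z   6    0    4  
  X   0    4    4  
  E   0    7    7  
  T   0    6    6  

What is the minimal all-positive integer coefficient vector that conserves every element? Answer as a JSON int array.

Coefficients: [2, 3, 3]

Q: 2·0+3·2 = 6 | 3·2 = 6
Z: 2·6+3·0 = 12 | 3·4 = 12
X: 2·0+3·4 = 12 | 3·4 = 12
E: 2·0+3·7 = 21 | 3·7 = 21
T: 2·0+3·6 = 18 | 3·6 = 18
gcd(2,3,3) = 1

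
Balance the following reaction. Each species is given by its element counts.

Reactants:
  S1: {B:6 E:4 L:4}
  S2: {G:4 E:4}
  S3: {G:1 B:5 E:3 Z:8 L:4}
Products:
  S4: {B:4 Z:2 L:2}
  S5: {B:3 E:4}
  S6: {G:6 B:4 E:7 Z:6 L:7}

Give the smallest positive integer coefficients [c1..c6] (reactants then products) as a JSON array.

G: 5·0+5·4+4·1 = 24 | 4·0+6·0+4·6 = 24
B: 5·6+5·0+4·5 = 50 | 4·4+6·3+4·4 = 50
E: 5·4+5·4+4·3 = 52 | 4·0+6·4+4·7 = 52
Z: 5·0+5·0+4·8 = 32 | 4·2+6·0+4·6 = 32
L: 5·4+5·0+4·4 = 36 | 4·2+6·0+4·7 = 36
gcd(5,5,4,4,6,4) = 1

Coefficients: [5, 5, 4, 4, 6, 4]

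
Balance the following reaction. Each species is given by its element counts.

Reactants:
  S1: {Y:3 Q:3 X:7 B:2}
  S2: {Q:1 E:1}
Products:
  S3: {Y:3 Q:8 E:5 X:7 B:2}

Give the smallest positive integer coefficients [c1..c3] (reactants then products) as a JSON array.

Coefficients: [1, 5, 1]

Y: 1·3+5·0 = 3 | 1·3 = 3
Q: 1·3+5·1 = 8 | 1·8 = 8
E: 1·0+5·1 = 5 | 1·5 = 5
X: 1·7+5·0 = 7 | 1·7 = 7
B: 1·2+5·0 = 2 | 1·2 = 2
gcd(1,5,1) = 1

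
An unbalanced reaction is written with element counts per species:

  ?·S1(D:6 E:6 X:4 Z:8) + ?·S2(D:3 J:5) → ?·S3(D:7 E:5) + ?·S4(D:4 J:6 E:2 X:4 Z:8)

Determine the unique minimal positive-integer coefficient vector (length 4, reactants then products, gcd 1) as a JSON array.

Coefficients: [5, 6, 4, 5]

D: 5·6+6·3 = 48 | 4·7+5·4 = 48
J: 5·0+6·5 = 30 | 4·0+5·6 = 30
E: 5·6+6·0 = 30 | 4·5+5·2 = 30
X: 5·4+6·0 = 20 | 4·0+5·4 = 20
Z: 5·8+6·0 = 40 | 4·0+5·8 = 40
gcd(5,6,4,5) = 1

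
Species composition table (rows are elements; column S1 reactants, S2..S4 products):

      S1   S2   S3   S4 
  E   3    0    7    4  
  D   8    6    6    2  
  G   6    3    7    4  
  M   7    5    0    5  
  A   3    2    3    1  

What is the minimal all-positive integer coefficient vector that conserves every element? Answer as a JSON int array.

Coefficients: [5, 5, 1, 2]

E: 5·3 = 15 | 5·0+1·7+2·4 = 15
D: 5·8 = 40 | 5·6+1·6+2·2 = 40
G: 5·6 = 30 | 5·3+1·7+2·4 = 30
M: 5·7 = 35 | 5·5+1·0+2·5 = 35
A: 5·3 = 15 | 5·2+1·3+2·1 = 15
gcd(5,5,1,2) = 1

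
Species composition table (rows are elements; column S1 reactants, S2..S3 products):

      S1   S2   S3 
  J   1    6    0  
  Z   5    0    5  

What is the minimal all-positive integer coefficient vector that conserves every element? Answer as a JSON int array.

Coefficients: [6, 1, 6]

J: 6·1 = 6 | 1·6+6·0 = 6
Z: 6·5 = 30 | 1·0+6·5 = 30
gcd(6,1,6) = 1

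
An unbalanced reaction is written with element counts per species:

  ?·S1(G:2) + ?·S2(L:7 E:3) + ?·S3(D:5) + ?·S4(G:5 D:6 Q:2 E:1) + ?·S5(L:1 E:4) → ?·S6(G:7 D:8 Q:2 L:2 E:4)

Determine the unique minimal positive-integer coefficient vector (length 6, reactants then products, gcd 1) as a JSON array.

Coefficients: [5, 1, 2, 5, 3, 5]

G: 5·2+1·0+2·0+5·5+3·0 = 35 | 5·7 = 35
D: 5·0+1·0+2·5+5·6+3·0 = 40 | 5·8 = 40
Q: 5·0+1·0+2·0+5·2+3·0 = 10 | 5·2 = 10
L: 5·0+1·7+2·0+5·0+3·1 = 10 | 5·2 = 10
E: 5·0+1·3+2·0+5·1+3·4 = 20 | 5·4 = 20
gcd(5,1,2,5,3,5) = 1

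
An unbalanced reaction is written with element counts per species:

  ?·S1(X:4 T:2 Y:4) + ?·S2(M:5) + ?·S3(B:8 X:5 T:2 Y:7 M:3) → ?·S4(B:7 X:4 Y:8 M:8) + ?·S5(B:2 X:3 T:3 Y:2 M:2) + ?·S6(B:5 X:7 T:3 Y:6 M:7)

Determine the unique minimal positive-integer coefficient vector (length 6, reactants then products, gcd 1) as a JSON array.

Coefficients: [2, 5, 4, 3, 3, 1]

B: 2·0+5·0+4·8 = 32 | 3·7+3·2+1·5 = 32
X: 2·4+5·0+4·5 = 28 | 3·4+3·3+1·7 = 28
T: 2·2+5·0+4·2 = 12 | 3·0+3·3+1·3 = 12
Y: 2·4+5·0+4·7 = 36 | 3·8+3·2+1·6 = 36
M: 2·0+5·5+4·3 = 37 | 3·8+3·2+1·7 = 37
gcd(2,5,4,3,3,1) = 1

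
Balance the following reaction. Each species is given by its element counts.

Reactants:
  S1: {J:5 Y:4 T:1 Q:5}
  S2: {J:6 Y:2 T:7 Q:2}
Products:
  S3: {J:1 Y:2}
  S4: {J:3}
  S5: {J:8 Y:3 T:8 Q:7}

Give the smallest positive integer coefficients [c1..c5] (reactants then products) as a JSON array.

Coefficients: [2, 2, 3, 1, 2]

J: 2·5+2·6 = 22 | 3·1+1·3+2·8 = 22
Y: 2·4+2·2 = 12 | 3·2+1·0+2·3 = 12
T: 2·1+2·7 = 16 | 3·0+1·0+2·8 = 16
Q: 2·5+2·2 = 14 | 3·0+1·0+2·7 = 14
gcd(2,2,3,1,2) = 1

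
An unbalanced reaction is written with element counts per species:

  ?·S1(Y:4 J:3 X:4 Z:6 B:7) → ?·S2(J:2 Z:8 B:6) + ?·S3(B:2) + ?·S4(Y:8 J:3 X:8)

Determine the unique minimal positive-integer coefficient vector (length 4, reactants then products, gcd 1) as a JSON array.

Y: 4·4 = 16 | 3·0+5·0+2·8 = 16
J: 4·3 = 12 | 3·2+5·0+2·3 = 12
X: 4·4 = 16 | 3·0+5·0+2·8 = 16
Z: 4·6 = 24 | 3·8+5·0+2·0 = 24
B: 4·7 = 28 | 3·6+5·2+2·0 = 28
gcd(4,3,5,2) = 1

Coefficients: [4, 3, 5, 2]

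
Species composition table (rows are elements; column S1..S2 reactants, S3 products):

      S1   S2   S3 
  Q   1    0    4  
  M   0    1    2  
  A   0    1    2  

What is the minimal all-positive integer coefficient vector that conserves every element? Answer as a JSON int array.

Q: 4·1+2·0 = 4 | 1·4 = 4
M: 4·0+2·1 = 2 | 1·2 = 2
A: 4·0+2·1 = 2 | 1·2 = 2
gcd(4,2,1) = 1

Coefficients: [4, 2, 1]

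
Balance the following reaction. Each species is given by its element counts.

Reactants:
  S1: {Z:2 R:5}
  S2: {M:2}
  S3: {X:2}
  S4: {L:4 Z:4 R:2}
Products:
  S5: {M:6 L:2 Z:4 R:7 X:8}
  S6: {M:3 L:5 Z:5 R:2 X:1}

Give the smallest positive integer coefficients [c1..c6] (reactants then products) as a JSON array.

Coefficients: [1, 6, 5, 3, 1, 2]

M: 1·0+6·2+5·0+3·0 = 12 | 1·6+2·3 = 12
L: 1·0+6·0+5·0+3·4 = 12 | 1·2+2·5 = 12
Z: 1·2+6·0+5·0+3·4 = 14 | 1·4+2·5 = 14
R: 1·5+6·0+5·0+3·2 = 11 | 1·7+2·2 = 11
X: 1·0+6·0+5·2+3·0 = 10 | 1·8+2·1 = 10
gcd(1,6,5,3,1,2) = 1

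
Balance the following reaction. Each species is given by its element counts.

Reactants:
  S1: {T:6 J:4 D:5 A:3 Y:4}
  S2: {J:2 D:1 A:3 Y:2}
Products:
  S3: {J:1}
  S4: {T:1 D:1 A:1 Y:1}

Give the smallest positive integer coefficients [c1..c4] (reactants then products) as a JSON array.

Coefficients: [1, 1, 6, 6]

T: 1·6+1·0 = 6 | 6·0+6·1 = 6
J: 1·4+1·2 = 6 | 6·1+6·0 = 6
D: 1·5+1·1 = 6 | 6·0+6·1 = 6
A: 1·3+1·3 = 6 | 6·0+6·1 = 6
Y: 1·4+1·2 = 6 | 6·0+6·1 = 6
gcd(1,1,6,6) = 1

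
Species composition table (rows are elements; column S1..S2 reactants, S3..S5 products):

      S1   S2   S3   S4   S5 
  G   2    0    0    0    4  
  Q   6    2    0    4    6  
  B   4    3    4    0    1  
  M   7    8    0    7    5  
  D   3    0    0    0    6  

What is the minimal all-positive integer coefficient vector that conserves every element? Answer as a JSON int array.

G: 6·2+1·0 = 12 | 6·0+5·0+3·4 = 12
Q: 6·6+1·2 = 38 | 6·0+5·4+3·6 = 38
B: 6·4+1·3 = 27 | 6·4+5·0+3·1 = 27
M: 6·7+1·8 = 50 | 6·0+5·7+3·5 = 50
D: 6·3+1·0 = 18 | 6·0+5·0+3·6 = 18
gcd(6,1,6,5,3) = 1

Coefficients: [6, 1, 6, 5, 3]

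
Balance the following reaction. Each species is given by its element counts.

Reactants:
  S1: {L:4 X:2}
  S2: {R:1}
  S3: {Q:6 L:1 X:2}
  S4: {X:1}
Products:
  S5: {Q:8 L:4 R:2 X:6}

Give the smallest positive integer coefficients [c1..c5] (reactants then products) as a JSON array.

Q: 2·0+6·0+4·6+6·0 = 24 | 3·8 = 24
L: 2·4+6·0+4·1+6·0 = 12 | 3·4 = 12
R: 2·0+6·1+4·0+6·0 = 6 | 3·2 = 6
X: 2·2+6·0+4·2+6·1 = 18 | 3·6 = 18
gcd(2,6,4,6,3) = 1

Coefficients: [2, 6, 4, 6, 3]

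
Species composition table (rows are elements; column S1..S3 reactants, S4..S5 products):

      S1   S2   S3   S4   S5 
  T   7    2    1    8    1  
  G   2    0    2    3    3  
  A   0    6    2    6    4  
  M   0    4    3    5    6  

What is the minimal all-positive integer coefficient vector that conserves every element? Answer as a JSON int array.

T: 4·7+4·2+5·1 = 41 | 5·8+1·1 = 41
G: 4·2+4·0+5·2 = 18 | 5·3+1·3 = 18
A: 4·0+4·6+5·2 = 34 | 5·6+1·4 = 34
M: 4·0+4·4+5·3 = 31 | 5·5+1·6 = 31
gcd(4,4,5,5,1) = 1

Coefficients: [4, 4, 5, 5, 1]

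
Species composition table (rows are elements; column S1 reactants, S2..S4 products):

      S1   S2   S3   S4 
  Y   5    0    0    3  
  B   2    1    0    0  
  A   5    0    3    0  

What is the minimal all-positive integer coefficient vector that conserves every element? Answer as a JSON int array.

Y: 3·5 = 15 | 6·0+5·0+5·3 = 15
B: 3·2 = 6 | 6·1+5·0+5·0 = 6
A: 3·5 = 15 | 6·0+5·3+5·0 = 15
gcd(3,6,5,5) = 1

Coefficients: [3, 6, 5, 5]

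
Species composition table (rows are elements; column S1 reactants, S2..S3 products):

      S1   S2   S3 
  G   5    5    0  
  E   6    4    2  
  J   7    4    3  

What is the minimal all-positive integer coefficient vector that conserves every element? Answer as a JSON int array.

Coefficients: [1, 1, 1]

G: 1·5 = 5 | 1·5+1·0 = 5
E: 1·6 = 6 | 1·4+1·2 = 6
J: 1·7 = 7 | 1·4+1·3 = 7
gcd(1,1,1) = 1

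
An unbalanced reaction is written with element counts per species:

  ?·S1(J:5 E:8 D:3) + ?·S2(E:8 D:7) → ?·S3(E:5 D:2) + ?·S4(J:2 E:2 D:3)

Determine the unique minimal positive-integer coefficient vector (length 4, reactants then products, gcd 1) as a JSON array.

J: 2·5+3·0 = 10 | 6·0+5·2 = 10
E: 2·8+3·8 = 40 | 6·5+5·2 = 40
D: 2·3+3·7 = 27 | 6·2+5·3 = 27
gcd(2,3,6,5) = 1

Coefficients: [2, 3, 6, 5]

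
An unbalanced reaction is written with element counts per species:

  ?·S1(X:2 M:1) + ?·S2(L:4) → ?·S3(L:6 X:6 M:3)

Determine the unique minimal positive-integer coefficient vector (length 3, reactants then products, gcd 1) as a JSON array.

Coefficients: [6, 3, 2]

L: 6·0+3·4 = 12 | 2·6 = 12
X: 6·2+3·0 = 12 | 2·6 = 12
M: 6·1+3·0 = 6 | 2·3 = 6
gcd(6,3,2) = 1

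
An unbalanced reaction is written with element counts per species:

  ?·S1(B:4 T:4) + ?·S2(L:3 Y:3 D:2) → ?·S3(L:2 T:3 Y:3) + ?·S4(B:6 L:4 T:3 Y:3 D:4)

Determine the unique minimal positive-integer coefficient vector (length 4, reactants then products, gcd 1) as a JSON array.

Coefficients: [3, 4, 2, 2]

B: 3·4+4·0 = 12 | 2·0+2·6 = 12
L: 3·0+4·3 = 12 | 2·2+2·4 = 12
T: 3·4+4·0 = 12 | 2·3+2·3 = 12
Y: 3·0+4·3 = 12 | 2·3+2·3 = 12
D: 3·0+4·2 = 8 | 2·0+2·4 = 8
gcd(3,4,2,2) = 1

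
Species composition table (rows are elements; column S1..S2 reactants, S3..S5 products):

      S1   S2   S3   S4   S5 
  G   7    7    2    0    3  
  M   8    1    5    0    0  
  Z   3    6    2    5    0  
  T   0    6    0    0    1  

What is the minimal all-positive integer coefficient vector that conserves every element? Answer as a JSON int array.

Coefficients: [3, 1, 5, 1, 6]

G: 3·7+1·7 = 28 | 5·2+1·0+6·3 = 28
M: 3·8+1·1 = 25 | 5·5+1·0+6·0 = 25
Z: 3·3+1·6 = 15 | 5·2+1·5+6·0 = 15
T: 3·0+1·6 = 6 | 5·0+1·0+6·1 = 6
gcd(3,1,5,1,6) = 1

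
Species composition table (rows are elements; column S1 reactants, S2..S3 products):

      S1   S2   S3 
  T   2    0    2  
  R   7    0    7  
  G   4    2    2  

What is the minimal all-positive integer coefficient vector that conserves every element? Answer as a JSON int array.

Coefficients: [1, 1, 1]

T: 1·2 = 2 | 1·0+1·2 = 2
R: 1·7 = 7 | 1·0+1·7 = 7
G: 1·4 = 4 | 1·2+1·2 = 4
gcd(1,1,1) = 1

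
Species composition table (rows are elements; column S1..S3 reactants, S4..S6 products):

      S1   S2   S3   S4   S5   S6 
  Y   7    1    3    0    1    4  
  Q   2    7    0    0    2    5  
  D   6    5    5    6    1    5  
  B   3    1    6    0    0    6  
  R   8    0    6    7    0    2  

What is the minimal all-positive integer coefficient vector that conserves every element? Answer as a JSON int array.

Y: 1·7+3·1+2·3 = 16 | 2·0+4·1+3·4 = 16
Q: 1·2+3·7+2·0 = 23 | 2·0+4·2+3·5 = 23
D: 1·6+3·5+2·5 = 31 | 2·6+4·1+3·5 = 31
B: 1·3+3·1+2·6 = 18 | 2·0+4·0+3·6 = 18
R: 1·8+3·0+2·6 = 20 | 2·7+4·0+3·2 = 20
gcd(1,3,2,2,4,3) = 1

Coefficients: [1, 3, 2, 2, 4, 3]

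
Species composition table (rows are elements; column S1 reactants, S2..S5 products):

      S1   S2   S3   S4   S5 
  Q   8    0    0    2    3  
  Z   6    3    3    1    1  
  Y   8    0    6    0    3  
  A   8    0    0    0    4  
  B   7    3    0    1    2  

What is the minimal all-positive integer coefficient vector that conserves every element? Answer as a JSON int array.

Coefficients: [3, 2, 1, 3, 6]

Q: 3·8 = 24 | 2·0+1·0+3·2+6·3 = 24
Z: 3·6 = 18 | 2·3+1·3+3·1+6·1 = 18
Y: 3·8 = 24 | 2·0+1·6+3·0+6·3 = 24
A: 3·8 = 24 | 2·0+1·0+3·0+6·4 = 24
B: 3·7 = 21 | 2·3+1·0+3·1+6·2 = 21
gcd(3,2,1,3,6) = 1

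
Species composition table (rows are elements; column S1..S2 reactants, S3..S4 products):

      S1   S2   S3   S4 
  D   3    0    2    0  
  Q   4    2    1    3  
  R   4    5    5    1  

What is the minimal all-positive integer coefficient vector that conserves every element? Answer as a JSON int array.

Coefficients: [2, 2, 3, 3]

D: 2·3+2·0 = 6 | 3·2+3·0 = 6
Q: 2·4+2·2 = 12 | 3·1+3·3 = 12
R: 2·4+2·5 = 18 | 3·5+3·1 = 18
gcd(2,2,3,3) = 1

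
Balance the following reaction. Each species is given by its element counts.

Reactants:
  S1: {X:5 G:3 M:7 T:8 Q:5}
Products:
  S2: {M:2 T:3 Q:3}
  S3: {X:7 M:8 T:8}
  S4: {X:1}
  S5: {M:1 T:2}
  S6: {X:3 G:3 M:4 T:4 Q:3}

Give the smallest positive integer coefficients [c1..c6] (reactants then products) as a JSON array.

X: 6·5 = 30 | 4·0+1·7+5·1+2·0+6·3 = 30
G: 6·3 = 18 | 4·0+1·0+5·0+2·0+6·3 = 18
M: 6·7 = 42 | 4·2+1·8+5·0+2·1+6·4 = 42
T: 6·8 = 48 | 4·3+1·8+5·0+2·2+6·4 = 48
Q: 6·5 = 30 | 4·3+1·0+5·0+2·0+6·3 = 30
gcd(6,4,1,5,2,6) = 1

Coefficients: [6, 4, 1, 5, 2, 6]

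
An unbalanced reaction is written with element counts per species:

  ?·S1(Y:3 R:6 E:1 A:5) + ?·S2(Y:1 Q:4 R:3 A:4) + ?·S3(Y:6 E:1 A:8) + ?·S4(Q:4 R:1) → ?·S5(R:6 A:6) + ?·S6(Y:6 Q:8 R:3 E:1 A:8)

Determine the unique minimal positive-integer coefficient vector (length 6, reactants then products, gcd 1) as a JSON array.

Y: 2·3+6·1+4·6+6·0 = 36 | 3·0+6·6 = 36
Q: 2·0+6·4+4·0+6·4 = 48 | 3·0+6·8 = 48
R: 2·6+6·3+4·0+6·1 = 36 | 3·6+6·3 = 36
E: 2·1+6·0+4·1+6·0 = 6 | 3·0+6·1 = 6
A: 2·5+6·4+4·8+6·0 = 66 | 3·6+6·8 = 66
gcd(2,6,4,6,3,6) = 1

Coefficients: [2, 6, 4, 6, 3, 6]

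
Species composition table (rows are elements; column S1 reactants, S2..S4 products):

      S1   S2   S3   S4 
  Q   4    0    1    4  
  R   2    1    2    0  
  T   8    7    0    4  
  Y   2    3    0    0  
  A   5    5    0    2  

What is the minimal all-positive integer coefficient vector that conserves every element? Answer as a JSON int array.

Q: 6·4 = 24 | 4·0+4·1+5·4 = 24
R: 6·2 = 12 | 4·1+4·2+5·0 = 12
T: 6·8 = 48 | 4·7+4·0+5·4 = 48
Y: 6·2 = 12 | 4·3+4·0+5·0 = 12
A: 6·5 = 30 | 4·5+4·0+5·2 = 30
gcd(6,4,4,5) = 1

Coefficients: [6, 4, 4, 5]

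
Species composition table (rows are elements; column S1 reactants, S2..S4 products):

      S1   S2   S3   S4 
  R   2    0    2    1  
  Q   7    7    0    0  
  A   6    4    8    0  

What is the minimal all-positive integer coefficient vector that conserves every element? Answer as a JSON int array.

Coefficients: [4, 4, 1, 6]

R: 4·2 = 8 | 4·0+1·2+6·1 = 8
Q: 4·7 = 28 | 4·7+1·0+6·0 = 28
A: 4·6 = 24 | 4·4+1·8+6·0 = 24
gcd(4,4,1,6) = 1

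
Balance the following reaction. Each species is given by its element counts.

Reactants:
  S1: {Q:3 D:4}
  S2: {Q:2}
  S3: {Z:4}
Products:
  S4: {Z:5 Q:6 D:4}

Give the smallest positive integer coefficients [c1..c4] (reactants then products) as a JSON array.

Coefficients: [4, 6, 5, 4]

Z: 4·0+6·0+5·4 = 20 | 4·5 = 20
Q: 4·3+6·2+5·0 = 24 | 4·6 = 24
D: 4·4+6·0+5·0 = 16 | 4·4 = 16
gcd(4,6,5,4) = 1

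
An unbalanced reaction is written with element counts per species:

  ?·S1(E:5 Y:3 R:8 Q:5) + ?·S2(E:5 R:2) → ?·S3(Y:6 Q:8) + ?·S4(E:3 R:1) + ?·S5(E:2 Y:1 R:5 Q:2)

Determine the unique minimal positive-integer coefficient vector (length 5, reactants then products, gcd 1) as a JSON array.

E: 4·5+2·5 = 30 | 1·0+6·3+6·2 = 30
Y: 4·3+2·0 = 12 | 1·6+6·0+6·1 = 12
R: 4·8+2·2 = 36 | 1·0+6·1+6·5 = 36
Q: 4·5+2·0 = 20 | 1·8+6·0+6·2 = 20
gcd(4,2,1,6,6) = 1

Coefficients: [4, 2, 1, 6, 6]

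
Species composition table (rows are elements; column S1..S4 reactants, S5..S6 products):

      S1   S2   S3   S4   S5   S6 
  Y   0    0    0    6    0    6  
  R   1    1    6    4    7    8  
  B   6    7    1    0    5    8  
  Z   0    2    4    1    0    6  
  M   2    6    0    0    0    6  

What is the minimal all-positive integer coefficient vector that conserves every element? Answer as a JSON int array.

Y: 3·0+5·0+5·0+6·6 = 36 | 2·0+6·6 = 36
R: 3·1+5·1+5·6+6·4 = 62 | 2·7+6·8 = 62
B: 3·6+5·7+5·1+6·0 = 58 | 2·5+6·8 = 58
Z: 3·0+5·2+5·4+6·1 = 36 | 2·0+6·6 = 36
M: 3·2+5·6+5·0+6·0 = 36 | 2·0+6·6 = 36
gcd(3,5,5,6,2,6) = 1

Coefficients: [3, 5, 5, 6, 2, 6]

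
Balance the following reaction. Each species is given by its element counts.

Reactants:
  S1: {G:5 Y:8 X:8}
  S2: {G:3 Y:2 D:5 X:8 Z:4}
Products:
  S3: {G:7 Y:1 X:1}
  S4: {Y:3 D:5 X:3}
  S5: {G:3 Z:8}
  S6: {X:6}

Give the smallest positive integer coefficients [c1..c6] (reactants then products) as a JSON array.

Coefficients: [1, 6, 2, 6, 3, 6]

G: 1·5+6·3 = 23 | 2·7+6·0+3·3+6·0 = 23
Y: 1·8+6·2 = 20 | 2·1+6·3+3·0+6·0 = 20
D: 1·0+6·5 = 30 | 2·0+6·5+3·0+6·0 = 30
X: 1·8+6·8 = 56 | 2·1+6·3+3·0+6·6 = 56
Z: 1·0+6·4 = 24 | 2·0+6·0+3·8+6·0 = 24
gcd(1,6,2,6,3,6) = 1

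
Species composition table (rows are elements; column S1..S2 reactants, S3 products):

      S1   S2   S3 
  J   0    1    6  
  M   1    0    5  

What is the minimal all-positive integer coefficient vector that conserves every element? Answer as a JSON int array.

Coefficients: [5, 6, 1]

J: 5·0+6·1 = 6 | 1·6 = 6
M: 5·1+6·0 = 5 | 1·5 = 5
gcd(5,6,1) = 1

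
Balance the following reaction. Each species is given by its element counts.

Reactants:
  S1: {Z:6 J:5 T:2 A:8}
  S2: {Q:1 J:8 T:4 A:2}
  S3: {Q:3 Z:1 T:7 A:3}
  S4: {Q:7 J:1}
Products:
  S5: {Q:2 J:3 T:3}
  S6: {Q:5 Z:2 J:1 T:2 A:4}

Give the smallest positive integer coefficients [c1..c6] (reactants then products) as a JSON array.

Q: 1·0+1·1+2·3+3·7 = 28 | 4·2+4·5 = 28
Z: 1·6+1·0+2·1+3·0 = 8 | 4·0+4·2 = 8
J: 1·5+1·8+2·0+3·1 = 16 | 4·3+4·1 = 16
T: 1·2+1·4+2·7+3·0 = 20 | 4·3+4·2 = 20
A: 1·8+1·2+2·3+3·0 = 16 | 4·0+4·4 = 16
gcd(1,1,2,3,4,4) = 1

Coefficients: [1, 1, 2, 3, 4, 4]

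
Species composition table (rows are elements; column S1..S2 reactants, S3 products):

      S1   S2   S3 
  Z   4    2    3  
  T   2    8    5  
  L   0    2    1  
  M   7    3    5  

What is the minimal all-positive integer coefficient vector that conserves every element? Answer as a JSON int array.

Z: 1·4+1·2 = 6 | 2·3 = 6
T: 1·2+1·8 = 10 | 2·5 = 10
L: 1·0+1·2 = 2 | 2·1 = 2
M: 1·7+1·3 = 10 | 2·5 = 10
gcd(1,1,2) = 1

Coefficients: [1, 1, 2]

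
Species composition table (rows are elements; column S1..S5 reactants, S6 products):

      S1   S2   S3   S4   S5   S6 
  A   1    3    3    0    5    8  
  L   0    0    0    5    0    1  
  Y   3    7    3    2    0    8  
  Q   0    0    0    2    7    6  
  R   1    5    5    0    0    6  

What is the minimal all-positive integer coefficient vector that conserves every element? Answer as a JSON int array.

A: 5·1+2·3+3·3+1·0+4·5 = 40 | 5·8 = 40
L: 5·0+2·0+3·0+1·5+4·0 = 5 | 5·1 = 5
Y: 5·3+2·7+3·3+1·2+4·0 = 40 | 5·8 = 40
Q: 5·0+2·0+3·0+1·2+4·7 = 30 | 5·6 = 30
R: 5·1+2·5+3·5+1·0+4·0 = 30 | 5·6 = 30
gcd(5,2,3,1,4,5) = 1

Coefficients: [5, 2, 3, 1, 4, 5]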